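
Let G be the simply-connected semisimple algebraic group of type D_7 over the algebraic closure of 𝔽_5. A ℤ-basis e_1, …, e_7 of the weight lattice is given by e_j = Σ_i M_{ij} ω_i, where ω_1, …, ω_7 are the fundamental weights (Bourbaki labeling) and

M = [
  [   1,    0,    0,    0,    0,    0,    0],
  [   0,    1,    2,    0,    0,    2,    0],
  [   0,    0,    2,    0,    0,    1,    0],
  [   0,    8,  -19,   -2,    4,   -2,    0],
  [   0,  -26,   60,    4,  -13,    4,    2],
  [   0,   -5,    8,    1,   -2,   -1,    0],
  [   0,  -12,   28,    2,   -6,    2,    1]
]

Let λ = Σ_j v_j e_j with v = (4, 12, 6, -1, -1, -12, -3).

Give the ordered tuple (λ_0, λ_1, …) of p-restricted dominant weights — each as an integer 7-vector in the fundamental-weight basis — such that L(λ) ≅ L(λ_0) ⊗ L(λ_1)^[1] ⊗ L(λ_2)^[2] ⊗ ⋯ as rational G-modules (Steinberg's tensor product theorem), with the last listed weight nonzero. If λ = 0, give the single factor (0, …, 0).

ω-coordinates c = M·v, v = (4, 12, 6, -1, -1, -12, -3):
  c_1 = 1·4 + 0·12 + 0·6 + (0)·(-1) + (0)·(-1) + (0)·(-12) + (0)·(-3) = 4
  c_2 = 0·4 + 1·12 + 2·6 + (0)·(-1) + (0)·(-1) + (2)·(-12) + (0)·(-3) = 0
  c_3 = 0·4 + 0·12 + 2·6 + (0)·(-1) + (0)·(-1) + (1)·(-12) + (0)·(-3) = 0
  c_4 = 0·4 + 8·12 + (-19)·(6) + (-2)·(-1) + (4)·(-1) + (-2)·(-12) + (0)·(-3) = 4
  c_5 = 0·4 + (-26)·(12) + 60·6 + (4)·(-1) + (-13)·(-1) + (4)·(-12) + (2)·(-3) = 3
  c_6 = 0·4 + (-5)·(12) + 8·6 + (1)·(-1) + (-2)·(-1) + (-1)·(-12) + (0)·(-3) = 1
  c_7 = 0·4 + (-12)·(12) + 28·6 + (2)·(-1) + (-6)·(-1) + (2)·(-12) + (1)·(-3) = 1
p = 5; digits c_i = Σ_j d_{ij}·5^j, 0 ≤ d_{ij} < 5:
  c_1 = 4 = 4·5^0
  c_2 = 0
  c_3 = 0
  c_4 = 4 = 4·5^0
  c_5 = 3 = 3·5^0
  c_6 = 1 = 1·5^0
  c_7 = 1 = 1·5^0
λ_0 = (4, 0, 0, 4, 3, 1, 1)

((4, 0, 0, 4, 3, 1, 1),)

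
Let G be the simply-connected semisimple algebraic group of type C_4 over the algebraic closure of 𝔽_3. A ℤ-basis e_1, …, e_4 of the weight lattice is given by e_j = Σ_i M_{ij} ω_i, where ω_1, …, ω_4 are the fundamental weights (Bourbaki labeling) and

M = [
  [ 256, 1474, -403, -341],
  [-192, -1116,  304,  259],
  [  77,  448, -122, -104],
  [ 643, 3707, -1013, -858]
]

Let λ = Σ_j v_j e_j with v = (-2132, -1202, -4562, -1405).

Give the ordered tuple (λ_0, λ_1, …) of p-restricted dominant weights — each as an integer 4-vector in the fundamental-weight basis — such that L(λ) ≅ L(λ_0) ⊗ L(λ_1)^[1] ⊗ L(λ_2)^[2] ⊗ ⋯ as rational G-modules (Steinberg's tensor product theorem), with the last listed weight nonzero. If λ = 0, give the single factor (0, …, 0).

((0, 0, 0, 1), (2, 2, 2, 2), (2, 0, 2, 2), (1, 1, 0, 0), (0, 0, 0, 1))

Converting to the ω-basis (c_i = row i of M dotted with v = (-2132, -1202, -4562, -1405)):
  c_1 = 256*-2132 + 1474*-1202 + -403*-4562 + -341*-1405 = 51
  c_2 = -192*-2132 + -1116*-1202 + 304*-4562 + 259*-1405 = 33
  c_3 = 77*-2132 + 448*-1202 + -122*-4562 + -104*-1405 = 24
  c_4 = 643*-2132 + 3707*-1202 + -1013*-4562 + -858*-1405 = 106
Writing each c_i in base p = 3:
  c_1 = 51 = 0·3^0 + 2·3^1 + 2·3^2 + 1·3^3
  c_2 = 33 = 0·3^0 + 2·3^1 + 0·3^2 + 1·3^3
  c_3 = 24 = 0·3^0 + 2·3^1 + 2·3^2
  c_4 = 106 = 1·3^0 + 2·3^1 + 2·3^2 + 0·3^3 + 1·3^4
p-restricted factor λ_0 = (0, 0, 0, 1)
p-restricted factor λ_1 = (2, 2, 2, 2)
p-restricted factor λ_2 = (2, 0, 2, 2)
p-restricted factor λ_3 = (1, 1, 0, 0)
p-restricted factor λ_4 = (0, 0, 0, 1)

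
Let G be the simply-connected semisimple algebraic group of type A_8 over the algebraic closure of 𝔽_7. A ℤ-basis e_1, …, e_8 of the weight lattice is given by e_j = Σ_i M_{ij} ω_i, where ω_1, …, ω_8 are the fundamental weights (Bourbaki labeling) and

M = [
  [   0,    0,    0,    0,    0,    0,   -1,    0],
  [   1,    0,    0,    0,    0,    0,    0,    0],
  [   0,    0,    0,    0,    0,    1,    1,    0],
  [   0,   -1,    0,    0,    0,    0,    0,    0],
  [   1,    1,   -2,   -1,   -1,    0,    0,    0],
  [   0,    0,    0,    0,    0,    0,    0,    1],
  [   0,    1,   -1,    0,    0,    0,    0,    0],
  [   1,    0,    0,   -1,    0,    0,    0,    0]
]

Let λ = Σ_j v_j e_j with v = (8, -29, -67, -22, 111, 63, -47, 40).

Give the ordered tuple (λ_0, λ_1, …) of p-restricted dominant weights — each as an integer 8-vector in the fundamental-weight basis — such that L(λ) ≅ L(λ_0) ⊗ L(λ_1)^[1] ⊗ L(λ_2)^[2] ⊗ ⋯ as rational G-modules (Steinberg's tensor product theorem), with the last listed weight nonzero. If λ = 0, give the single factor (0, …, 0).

Change of basis e → ω: c = M·v where v = (8, -29, -67, -22, 111, 63, -47, 40):
  c_1 = 0*8 + 0*-29 + 0*-67 + 0*-22 + 0*111 + 0*63 + -1*-47 + 0*40 = 47
  c_2 = 1*8 + 0*-29 + 0*-67 + 0*-22 + 0*111 + 0*63 + 0*-47 + 0*40 = 8
  c_3 = 0*8 + 0*-29 + 0*-67 + 0*-22 + 0*111 + 1*63 + 1*-47 + 0*40 = 16
  c_4 = 0*8 + -1*-29 + 0*-67 + 0*-22 + 0*111 + 0*63 + 0*-47 + 0*40 = 29
  c_5 = 1*8 + 1*-29 + -2*-67 + -1*-22 + -1*111 + 0*63 + 0*-47 + 0*40 = 24
  c_6 = 0*8 + 0*-29 + 0*-67 + 0*-22 + 0*111 + 0*63 + 0*-47 + 1*40 = 40
  c_7 = 0*8 + 1*-29 + -1*-67 + 0*-22 + 0*111 + 0*63 + 0*-47 + 0*40 = 38
  c_8 = 1*8 + 0*-29 + 0*-67 + -1*-22 + 0*111 + 0*63 + 0*-47 + 0*40 = 30
Expand coordinatewise in base 7:
  c_1 = 47 = 5·7^0 + 6·7^1
  c_2 = 8 = 1·7^0 + 1·7^1
  c_3 = 16 = 2·7^0 + 2·7^1
  c_4 = 29 = 1·7^0 + 4·7^1
  c_5 = 24 = 3·7^0 + 3·7^1
  c_6 = 40 = 5·7^0 + 5·7^1
  c_7 = 38 = 3·7^0 + 5·7^1
  c_8 = 30 = 2·7^0 + 4·7^1
p-restricted factor λ_0 = (5, 1, 2, 1, 3, 5, 3, 2)
p-restricted factor λ_1 = (6, 1, 2, 4, 3, 5, 5, 4)

((5, 1, 2, 1, 3, 5, 3, 2), (6, 1, 2, 4, 3, 5, 5, 4))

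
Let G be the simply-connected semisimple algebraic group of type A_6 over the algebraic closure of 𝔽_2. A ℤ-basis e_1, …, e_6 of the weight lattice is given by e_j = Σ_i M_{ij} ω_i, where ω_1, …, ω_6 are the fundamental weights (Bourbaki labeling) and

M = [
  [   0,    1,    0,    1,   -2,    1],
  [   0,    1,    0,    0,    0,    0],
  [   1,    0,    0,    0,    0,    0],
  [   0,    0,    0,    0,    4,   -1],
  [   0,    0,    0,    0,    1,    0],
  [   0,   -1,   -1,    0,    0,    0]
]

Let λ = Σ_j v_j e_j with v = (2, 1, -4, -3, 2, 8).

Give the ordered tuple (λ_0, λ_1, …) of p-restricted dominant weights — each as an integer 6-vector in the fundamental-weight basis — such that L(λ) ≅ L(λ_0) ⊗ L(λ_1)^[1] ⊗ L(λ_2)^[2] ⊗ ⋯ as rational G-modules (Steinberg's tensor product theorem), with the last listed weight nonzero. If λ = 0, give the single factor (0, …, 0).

((0, 1, 0, 0, 0, 1), (1, 0, 1, 0, 1, 1))

ω-coordinates c = M·v, v = (2, 1, -4, -3, 2, 8):
  c_1 = 0·2 + 1·1 + (0)·(-4) + (1)·(-3) + (-2)·(2) + 1·8 = 2
  c_2 = 0·2 + 1·1 + (0)·(-4) + (0)·(-3) + 0·2 + 0·8 = 1
  c_3 = 1·2 + 0·1 + (0)·(-4) + (0)·(-3) + 0·2 + 0·8 = 2
  c_4 = 0·2 + 0·1 + (0)·(-4) + (0)·(-3) + 4·2 + (-1)·(8) = 0
  c_5 = 0·2 + 0·1 + (0)·(-4) + (0)·(-3) + 1·2 + 0·8 = 2
  c_6 = 0·2 + (-1)·(1) + (-1)·(-4) + (0)·(-3) + 0·2 + 0·8 = 3
Base-2 expansion of each c_i:
  c_1 = 2 = 0·2^0 + 1·2^1
  c_2 = 1 = 1·2^0
  c_3 = 2 = 0·2^0 + 1·2^1
  c_4 = 0
  c_5 = 2 = 0·2^0 + 1·2^1
  c_6 = 3 = 1·2^0 + 1·2^1
p-restricted factor λ_0 = (0, 1, 0, 0, 0, 1)
p-restricted factor λ_1 = (1, 0, 1, 0, 1, 1)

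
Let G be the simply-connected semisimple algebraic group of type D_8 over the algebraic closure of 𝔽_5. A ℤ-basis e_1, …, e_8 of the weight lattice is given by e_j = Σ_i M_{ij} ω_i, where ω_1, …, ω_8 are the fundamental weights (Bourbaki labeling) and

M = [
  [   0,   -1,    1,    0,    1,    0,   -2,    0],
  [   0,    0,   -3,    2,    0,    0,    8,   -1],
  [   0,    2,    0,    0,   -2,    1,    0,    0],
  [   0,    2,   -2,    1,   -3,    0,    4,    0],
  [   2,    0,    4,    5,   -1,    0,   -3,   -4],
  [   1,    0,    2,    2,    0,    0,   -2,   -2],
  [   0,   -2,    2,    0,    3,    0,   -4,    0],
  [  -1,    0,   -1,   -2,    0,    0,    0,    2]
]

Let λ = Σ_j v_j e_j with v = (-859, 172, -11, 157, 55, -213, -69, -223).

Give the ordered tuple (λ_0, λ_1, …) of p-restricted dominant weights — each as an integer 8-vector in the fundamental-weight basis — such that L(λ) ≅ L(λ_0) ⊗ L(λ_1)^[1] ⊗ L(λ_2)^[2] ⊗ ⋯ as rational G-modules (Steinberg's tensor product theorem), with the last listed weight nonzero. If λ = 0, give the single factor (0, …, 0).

In the fundamental-weight basis, λ has coordinates c = M·v (v = (-859, 172, -11, 157, 55, -213, -69, -223)):
  c_1 = 0*-859 + -1*172 + 1*-11 + 0*157 + 1*55 + 0*-213 + -2*-69 + 0*-223 = 10
  c_2 = 0*-859 + 0*172 + -3*-11 + 2*157 + 0*55 + 0*-213 + 8*-69 + -1*-223 = 18
  c_3 = 0*-859 + 2*172 + 0*-11 + 0*157 + -2*55 + 1*-213 + 0*-69 + 0*-223 = 21
  c_4 = 0*-859 + 2*172 + -2*-11 + 1*157 + -3*55 + 0*-213 + 4*-69 + 0*-223 = 82
  c_5 = 2*-859 + 0*172 + 4*-11 + 5*157 + -1*55 + 0*-213 + -3*-69 + -4*-223 = 67
  c_6 = 1*-859 + 0*172 + 2*-11 + 2*157 + 0*55 + 0*-213 + -2*-69 + -2*-223 = 17
  c_7 = 0*-859 + -2*172 + 2*-11 + 0*157 + 3*55 + 0*-213 + -4*-69 + 0*-223 = 75
  c_8 = -1*-859 + 0*172 + -1*-11 + -2*157 + 0*55 + 0*-213 + 0*-69 + 2*-223 = 110
Base-5 expansion of each c_i:
  c_1 = 10 = 0·5^0 + 2·5^1
  c_2 = 18 = 3·5^0 + 3·5^1
  c_3 = 21 = 1·5^0 + 4·5^1
  c_4 = 82 = 2·5^0 + 1·5^1 + 3·5^2
  c_5 = 67 = 2·5^0 + 3·5^1 + 2·5^2
  c_6 = 17 = 2·5^0 + 3·5^1
  c_7 = 75 = 0·5^0 + 0·5^1 + 3·5^2
  c_8 = 110 = 0·5^0 + 2·5^1 + 4·5^2
Factor λ_0 = (0, 3, 1, 2, 2, 2, 0, 0)
Factor λ_1 = (2, 3, 4, 1, 3, 3, 0, 2)
Factor λ_2 = (0, 0, 0, 3, 2, 0, 3, 4)

((0, 3, 1, 2, 2, 2, 0, 0), (2, 3, 4, 1, 3, 3, 0, 2), (0, 0, 0, 3, 2, 0, 3, 4))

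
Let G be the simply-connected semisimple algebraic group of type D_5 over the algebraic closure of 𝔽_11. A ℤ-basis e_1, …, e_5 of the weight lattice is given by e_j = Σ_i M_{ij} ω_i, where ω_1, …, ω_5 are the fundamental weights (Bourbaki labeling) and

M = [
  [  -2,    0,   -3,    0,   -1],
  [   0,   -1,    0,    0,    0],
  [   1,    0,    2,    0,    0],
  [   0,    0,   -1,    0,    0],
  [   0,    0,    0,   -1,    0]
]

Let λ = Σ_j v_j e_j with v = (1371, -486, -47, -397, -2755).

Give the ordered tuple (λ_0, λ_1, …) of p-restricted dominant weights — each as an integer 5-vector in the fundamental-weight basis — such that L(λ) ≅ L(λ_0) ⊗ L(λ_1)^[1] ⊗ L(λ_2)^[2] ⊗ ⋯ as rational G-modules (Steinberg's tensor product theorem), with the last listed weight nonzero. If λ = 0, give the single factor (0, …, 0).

((0, 2, 1, 3, 1), (3, 0, 6, 4, 3), (1, 4, 10, 0, 3))

ω-coordinates c = M·v, v = (1371, -486, -47, -397, -2755):
  c_1 = (-2)·(1371) + (0)·(-486) + (-3)·(-47) + (0)·(-397) + (-1)·(-2755) = 154
  c_2 = 0·1371 + (-1)·(-486) + (0)·(-47) + (0)·(-397) + (0)·(-2755) = 486
  c_3 = 1·1371 + (0)·(-486) + (2)·(-47) + (0)·(-397) + (0)·(-2755) = 1277
  c_4 = 0·1371 + (0)·(-486) + (-1)·(-47) + (0)·(-397) + (0)·(-2755) = 47
  c_5 = 0·1371 + (0)·(-486) + (0)·(-47) + (-1)·(-397) + (0)·(-2755) = 397
p = 11; digits c_i = Σ_j d_{ij}·11^j, 0 ≤ d_{ij} < 11:
  c_1 = 154 = 0·11^0 + 3·11^1 + 1·11^2
  c_2 = 486 = 2·11^0 + 0·11^1 + 4·11^2
  c_3 = 1277 = 1·11^0 + 6·11^1 + 10·11^2
  c_4 = 47 = 3·11^0 + 4·11^1
  c_5 = 397 = 1·11^0 + 3·11^1 + 3·11^2
p-restricted factor λ_0 = (0, 2, 1, 3, 1)
p-restricted factor λ_1 = (3, 0, 6, 4, 3)
p-restricted factor λ_2 = (1, 4, 10, 0, 3)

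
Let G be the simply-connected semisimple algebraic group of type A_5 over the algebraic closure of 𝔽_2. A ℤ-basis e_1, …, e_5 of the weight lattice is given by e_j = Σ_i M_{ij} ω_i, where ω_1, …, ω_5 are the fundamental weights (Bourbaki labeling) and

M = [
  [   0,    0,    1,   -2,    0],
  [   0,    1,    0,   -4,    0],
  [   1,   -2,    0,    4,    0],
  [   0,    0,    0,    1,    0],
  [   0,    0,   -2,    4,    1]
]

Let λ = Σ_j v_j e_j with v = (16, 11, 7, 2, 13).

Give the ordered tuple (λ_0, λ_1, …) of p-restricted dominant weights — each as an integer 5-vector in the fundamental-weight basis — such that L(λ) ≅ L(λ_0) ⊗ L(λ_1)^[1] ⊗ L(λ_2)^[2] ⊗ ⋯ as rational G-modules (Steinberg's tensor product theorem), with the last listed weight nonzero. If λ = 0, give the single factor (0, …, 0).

Compute c_i = Σ_j M_{ij} v_j with v = (16, 11, 7, 2, 13):
  c_1 = 0*16 + 0*11 + 1*7 + -2*2 + 0*13 = 3
  c_2 = 0*16 + 1*11 + 0*7 + -4*2 + 0*13 = 3
  c_3 = 1*16 + -2*11 + 0*7 + 4*2 + 0*13 = 2
  c_4 = 0*16 + 0*11 + 0*7 + 1*2 + 0*13 = 2
  c_5 = 0*16 + 0*11 + -2*7 + 4*2 + 1*13 = 7
Expand coordinatewise in base 2:
  c_1 = 3 = 1·2^0 + 1·2^1
  c_2 = 3 = 1·2^0 + 1·2^1
  c_3 = 2 = 0·2^0 + 1·2^1
  c_4 = 2 = 0·2^0 + 1·2^1
  c_5 = 7 = 1·2^0 + 1·2^1 + 1·2^2
p-restricted factor λ_0 = (1, 1, 0, 0, 1)
p-restricted factor λ_1 = (1, 1, 1, 1, 1)
p-restricted factor λ_2 = (0, 0, 0, 0, 1)

((1, 1, 0, 0, 1), (1, 1, 1, 1, 1), (0, 0, 0, 0, 1))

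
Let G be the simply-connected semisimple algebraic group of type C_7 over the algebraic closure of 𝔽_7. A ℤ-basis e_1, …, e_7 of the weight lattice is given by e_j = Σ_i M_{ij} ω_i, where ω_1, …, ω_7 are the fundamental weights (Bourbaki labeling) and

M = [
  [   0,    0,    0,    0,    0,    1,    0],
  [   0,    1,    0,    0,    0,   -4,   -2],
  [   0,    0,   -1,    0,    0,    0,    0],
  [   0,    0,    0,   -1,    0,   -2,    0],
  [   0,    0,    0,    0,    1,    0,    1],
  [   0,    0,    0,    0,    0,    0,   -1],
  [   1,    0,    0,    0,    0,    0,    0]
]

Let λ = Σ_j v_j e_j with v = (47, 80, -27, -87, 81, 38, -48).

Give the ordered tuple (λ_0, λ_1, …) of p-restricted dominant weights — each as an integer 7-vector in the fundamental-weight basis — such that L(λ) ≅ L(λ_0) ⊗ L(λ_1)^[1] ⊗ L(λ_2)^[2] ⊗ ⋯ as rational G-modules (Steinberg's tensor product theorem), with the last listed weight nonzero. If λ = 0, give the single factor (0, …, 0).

((3, 3, 6, 4, 5, 6, 5), (5, 3, 3, 1, 4, 6, 6))

In the fundamental-weight basis, λ has coordinates c = M·v (v = (47, 80, -27, -87, 81, 38, -48)):
  c_1 = (0)·(47) + (0)·(80) + (0)·(-27) + (0)·(-87) + (0)·(81) + (1)·(38) + (0)·(-48) = 38
  c_2 = (0)·(47) + (1)·(80) + (0)·(-27) + (0)·(-87) + (0)·(81) + (-4)·(38) + (-2)·(-48) = 24
  c_3 = (0)·(47) + (0)·(80) + (-1)·(-27) + (0)·(-87) + (0)·(81) + (0)·(38) + (0)·(-48) = 27
  c_4 = (0)·(47) + (0)·(80) + (0)·(-27) + (-1)·(-87) + (0)·(81) + (-2)·(38) + (0)·(-48) = 11
  c_5 = (0)·(47) + (0)·(80) + (0)·(-27) + (0)·(-87) + (1)·(81) + (0)·(38) + (1)·(-48) = 33
  c_6 = (0)·(47) + (0)·(80) + (0)·(-27) + (0)·(-87) + (0)·(81) + (0)·(38) + (-1)·(-48) = 48
  c_7 = (1)·(47) + (0)·(80) + (0)·(-27) + (0)·(-87) + (0)·(81) + (0)·(38) + (0)·(-48) = 47
Writing each c_i in base p = 7:
  c_1 = 38 = 3·7^0 + 5·7^1
  c_2 = 24 = 3·7^0 + 3·7^1
  c_3 = 27 = 6·7^0 + 3·7^1
  c_4 = 11 = 4·7^0 + 1·7^1
  c_5 = 33 = 5·7^0 + 4·7^1
  c_6 = 48 = 6·7^0 + 6·7^1
  c_7 = 47 = 5·7^0 + 6·7^1
λ_0 = (3, 3, 6, 4, 5, 6, 5)
λ_1 = (5, 3, 3, 1, 4, 6, 6)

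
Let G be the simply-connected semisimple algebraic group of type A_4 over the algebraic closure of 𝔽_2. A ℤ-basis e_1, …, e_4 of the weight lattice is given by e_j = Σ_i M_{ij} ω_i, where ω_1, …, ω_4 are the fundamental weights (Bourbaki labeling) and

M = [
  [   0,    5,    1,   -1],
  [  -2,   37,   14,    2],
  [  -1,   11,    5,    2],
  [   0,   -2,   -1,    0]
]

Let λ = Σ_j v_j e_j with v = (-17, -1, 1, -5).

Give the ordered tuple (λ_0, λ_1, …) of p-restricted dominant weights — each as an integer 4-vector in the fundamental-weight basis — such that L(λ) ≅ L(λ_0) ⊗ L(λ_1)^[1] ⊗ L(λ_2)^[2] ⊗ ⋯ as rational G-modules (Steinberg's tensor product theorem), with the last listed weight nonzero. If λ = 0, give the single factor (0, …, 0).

((1, 1, 1, 1),)

Compute c_i = Σ_j M_{ij} v_j with v = (-17, -1, 1, -5):
  c_1 = 0*-17 + 5*-1 + 1*1 + -1*-5 = 1
  c_2 = -2*-17 + 37*-1 + 14*1 + 2*-5 = 1
  c_3 = -1*-17 + 11*-1 + 5*1 + 2*-5 = 1
  c_4 = 0*-17 + -2*-1 + -1*1 + 0*-5 = 1
Base-2 expansion of each c_i:
  c_1 = 1 = 1·2^0
  c_2 = 1 = 1·2^0
  c_3 = 1 = 1·2^0
  c_4 = 1 = 1·2^0
λ_0 = (1, 1, 1, 1)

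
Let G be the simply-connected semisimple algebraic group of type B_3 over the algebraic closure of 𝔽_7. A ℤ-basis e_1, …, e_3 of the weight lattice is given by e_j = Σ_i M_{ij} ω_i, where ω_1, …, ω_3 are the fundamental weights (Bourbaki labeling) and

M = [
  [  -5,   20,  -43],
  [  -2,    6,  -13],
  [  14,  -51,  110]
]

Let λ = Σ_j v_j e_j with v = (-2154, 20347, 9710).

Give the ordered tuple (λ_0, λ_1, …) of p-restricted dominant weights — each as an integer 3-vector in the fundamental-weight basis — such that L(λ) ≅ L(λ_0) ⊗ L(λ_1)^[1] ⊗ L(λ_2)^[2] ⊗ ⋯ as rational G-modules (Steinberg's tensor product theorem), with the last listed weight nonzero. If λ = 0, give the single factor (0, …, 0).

((5, 6, 2), (4, 1, 0), (3, 3, 5))

ω-coordinates c = M·v, v = (-2154, 20347, 9710):
  c_1 = -5*-2154 + 20*20347 + -43*9710 = 180
  c_2 = -2*-2154 + 6*20347 + -13*9710 = 160
  c_3 = 14*-2154 + -51*20347 + 110*9710 = 247
p = 7; digits c_i = Σ_j d_{ij}·7^j, 0 ≤ d_{ij} < 7:
  c_1 = 180 = 5·7^0 + 4·7^1 + 3·7^2
  c_2 = 160 = 6·7^0 + 1·7^1 + 3·7^2
  c_3 = 247 = 2·7^0 + 0·7^1 + 5·7^2
p-restricted factor λ_0 = (5, 6, 2)
p-restricted factor λ_1 = (4, 1, 0)
p-restricted factor λ_2 = (3, 3, 5)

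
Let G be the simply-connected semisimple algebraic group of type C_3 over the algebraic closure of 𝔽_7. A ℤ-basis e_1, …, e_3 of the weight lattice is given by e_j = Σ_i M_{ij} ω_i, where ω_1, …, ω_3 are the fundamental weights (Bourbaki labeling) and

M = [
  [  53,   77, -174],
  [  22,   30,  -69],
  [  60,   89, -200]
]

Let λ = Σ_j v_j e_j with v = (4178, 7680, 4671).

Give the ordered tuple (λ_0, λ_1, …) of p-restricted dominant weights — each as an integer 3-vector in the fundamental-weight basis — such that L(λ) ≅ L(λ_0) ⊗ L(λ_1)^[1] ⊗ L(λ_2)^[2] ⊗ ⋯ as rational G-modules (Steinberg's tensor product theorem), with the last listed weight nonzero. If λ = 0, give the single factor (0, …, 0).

((5, 3, 0), (5, 2, 0))

Change of basis e → ω: c = M·v where v = (4178, 7680, 4671):
  c_1 = 53*4178 + 77*7680 + -174*4671 = 40
  c_2 = 22*4178 + 30*7680 + -69*4671 = 17
  c_3 = 60*4178 + 89*7680 + -200*4671 = 0
Base-7 expansion of each c_i:
  c_1 = 40 = 5·7^0 + 5·7^1
  c_2 = 17 = 3·7^0 + 2·7^1
  c_3 = 0
λ_0 = (5, 3, 0)
λ_1 = (5, 2, 0)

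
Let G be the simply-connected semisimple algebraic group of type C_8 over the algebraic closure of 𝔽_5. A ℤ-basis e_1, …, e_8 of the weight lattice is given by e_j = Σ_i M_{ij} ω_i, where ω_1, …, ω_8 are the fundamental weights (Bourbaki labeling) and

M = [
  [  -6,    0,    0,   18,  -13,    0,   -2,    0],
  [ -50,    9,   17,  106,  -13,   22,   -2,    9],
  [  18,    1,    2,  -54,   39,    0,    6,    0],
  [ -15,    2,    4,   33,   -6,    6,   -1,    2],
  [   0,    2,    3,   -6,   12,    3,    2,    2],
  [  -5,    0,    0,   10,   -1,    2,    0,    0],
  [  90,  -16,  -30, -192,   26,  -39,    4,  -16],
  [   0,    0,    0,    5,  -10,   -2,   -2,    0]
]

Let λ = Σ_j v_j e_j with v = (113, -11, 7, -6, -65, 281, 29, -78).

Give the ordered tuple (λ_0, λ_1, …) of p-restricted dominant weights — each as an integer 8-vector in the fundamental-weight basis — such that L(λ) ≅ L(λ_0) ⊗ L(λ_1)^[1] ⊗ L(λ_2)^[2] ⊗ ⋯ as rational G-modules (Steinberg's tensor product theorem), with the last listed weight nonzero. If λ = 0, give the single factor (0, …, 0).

ω-coordinates c = M·v, v = (113, -11, 7, -6, -65, 281, 29, -78):
  c_1 = (-6)·(113) + (0)·(-11) + (0)·(7) + (18)·(-6) + (-13)·(-65) + (0)·(281) + (-2)·(29) + (0)·(-78) = 1
  c_2 = (-50)·(113) + (9)·(-11) + (17)·(7) + (106)·(-6) + (-13)·(-65) + (22)·(281) + (-2)·(29) + (9)·(-78) = 1
  c_3 = (18)·(113) + (1)·(-11) + (2)·(7) + (-54)·(-6) + (39)·(-65) + (0)·(281) + (6)·(29) + (0)·(-78) = 0
  c_4 = (-15)·(113) + (2)·(-11) + (4)·(7) + (33)·(-6) + (-6)·(-65) + (6)·(281) + (-1)·(29) + (2)·(-78) = 4
  c_5 = (0)·(113) + (2)·(-11) + (3)·(7) + (-6)·(-6) + (12)·(-65) + (3)·(281) + (2)·(29) + (2)·(-78) = 0
  c_6 = (-5)·(113) + (0)·(-11) + (0)·(7) + (10)·(-6) + (-1)·(-65) + (2)·(281) + (0)·(29) + (0)·(-78) = 2
  c_7 = (90)·(113) + (-16)·(-11) + (-30)·(7) + (-192)·(-6) + (26)·(-65) + (-39)·(281) + (4)·(29) + (-16)·(-78) = 3
  c_8 = (0)·(113) + (0)·(-11) + (0)·(7) + (5)·(-6) + (-10)·(-65) + (-2)·(281) + (-2)·(29) + (0)·(-78) = 0
p = 5; digits c_i = Σ_j d_{ij}·5^j, 0 ≤ d_{ij} < 5:
  c_1 = 1 = 1·5^0
  c_2 = 1 = 1·5^0
  c_3 = 0
  c_4 = 4 = 4·5^0
  c_5 = 0
  c_6 = 2 = 2·5^0
  c_7 = 3 = 3·5^0
  c_8 = 0
p-restricted factor λ_0 = (1, 1, 0, 4, 0, 2, 3, 0)

((1, 1, 0, 4, 0, 2, 3, 0),)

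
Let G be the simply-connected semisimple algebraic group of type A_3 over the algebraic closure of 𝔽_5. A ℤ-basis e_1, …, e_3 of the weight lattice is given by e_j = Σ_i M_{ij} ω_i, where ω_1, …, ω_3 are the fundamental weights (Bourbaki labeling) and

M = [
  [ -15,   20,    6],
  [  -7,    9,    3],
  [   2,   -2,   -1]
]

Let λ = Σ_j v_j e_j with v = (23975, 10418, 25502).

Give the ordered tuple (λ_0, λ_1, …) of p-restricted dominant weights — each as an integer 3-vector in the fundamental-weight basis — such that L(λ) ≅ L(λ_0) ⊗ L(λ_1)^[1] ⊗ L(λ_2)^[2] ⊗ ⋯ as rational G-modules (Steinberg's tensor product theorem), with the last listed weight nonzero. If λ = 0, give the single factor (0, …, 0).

Compute c_i = Σ_j M_{ij} v_j with v = (23975, 10418, 25502):
  c_1 = (-15)·(23975) + (20)·(10418) + (6)·(25502) = 1747
  c_2 = (-7)·(23975) + (9)·(10418) + (3)·(25502) = 2443
  c_3 = (2)·(23975) + (-2)·(10418) + (-1)·(25502) = 1612
p = 5; digits c_i = Σ_j d_{ij}·5^j, 0 ≤ d_{ij} < 5:
  c_1 = 1747 = 2·5^0 + 4·5^1 + 4·5^2 + 3·5^3 + 2·5^4
  c_2 = 2443 = 3·5^0 + 3·5^1 + 2·5^2 + 4·5^3 + 3·5^4
  c_3 = 1612 = 2·5^0 + 2·5^1 + 4·5^2 + 2·5^3 + 2·5^4
Factor λ_0 = (2, 3, 2)
Factor λ_1 = (4, 3, 2)
Factor λ_2 = (4, 2, 4)
Factor λ_3 = (3, 4, 2)
Factor λ_4 = (2, 3, 2)

((2, 3, 2), (4, 3, 2), (4, 2, 4), (3, 4, 2), (2, 3, 2))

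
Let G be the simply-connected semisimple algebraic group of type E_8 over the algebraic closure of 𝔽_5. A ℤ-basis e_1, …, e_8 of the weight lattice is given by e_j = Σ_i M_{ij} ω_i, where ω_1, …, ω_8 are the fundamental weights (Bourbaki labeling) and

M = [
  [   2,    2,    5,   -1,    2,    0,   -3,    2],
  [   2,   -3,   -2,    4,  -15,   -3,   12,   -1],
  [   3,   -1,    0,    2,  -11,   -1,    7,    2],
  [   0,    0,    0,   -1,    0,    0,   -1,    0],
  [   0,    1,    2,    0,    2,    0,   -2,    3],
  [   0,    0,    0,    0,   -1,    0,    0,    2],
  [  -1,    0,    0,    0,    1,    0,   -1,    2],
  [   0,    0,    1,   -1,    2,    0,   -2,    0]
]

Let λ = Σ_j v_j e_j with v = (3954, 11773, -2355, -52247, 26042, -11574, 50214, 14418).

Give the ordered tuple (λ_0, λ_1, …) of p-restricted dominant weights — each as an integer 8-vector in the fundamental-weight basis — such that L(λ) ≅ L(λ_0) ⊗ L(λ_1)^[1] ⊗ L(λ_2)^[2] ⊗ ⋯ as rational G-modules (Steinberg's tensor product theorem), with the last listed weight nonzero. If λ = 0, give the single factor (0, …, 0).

((4, 3, 1, 3, 3, 4, 0, 3), (0, 0, 3, 1, 4, 3, 2, 4), (3, 2, 1, 1, 3, 1, 3, 1), (2, 4, 3, 1, 0, 2, 0, 2), (3, 0, 1, 3, 3, 4, 1, 2))

In the fundamental-weight basis, λ has coordinates c = M·v (v = (3954, 11773, -2355, -52247, 26042, -11574, 50214, 14418)):
  c_1 = (2)·(3954) + (2)·(11773) + (5)·(-2355) + (-1)·(-52247) + (2)·(26042) + (0)·(-11574) + (-3)·(50214) + (2)·(14418) = 2204
  c_2 = (2)·(3954) + (-3)·(11773) + (-2)·(-2355) + (4)·(-52247) + (-15)·(26042) + (-3)·(-11574) + (12)·(50214) + (-1)·(14418) = 553
  c_3 = (3)·(3954) + (-1)·(11773) + (0)·(-2355) + (2)·(-52247) + (-11)·(26042) + (-1)·(-11574) + (7)·(50214) + (2)·(14418) = 1041
  c_4 = (0)·(3954) + (0)·(11773) + (0)·(-2355) + (-1)·(-52247) + (0)·(26042) + (0)·(-11574) + (-1)·(50214) + (0)·(14418) = 2033
  c_5 = (0)·(3954) + (1)·(11773) + (2)·(-2355) + (0)·(-52247) + (2)·(26042) + (0)·(-11574) + (-2)·(50214) + (3)·(14418) = 1973
  c_6 = (0)·(3954) + (0)·(11773) + (0)·(-2355) + (0)·(-52247) + (-1)·(26042) + (0)·(-11574) + (0)·(50214) + (2)·(14418) = 2794
  c_7 = (-1)·(3954) + (0)·(11773) + (0)·(-2355) + (0)·(-52247) + (1)·(26042) + (0)·(-11574) + (-1)·(50214) + (2)·(14418) = 710
  c_8 = (0)·(3954) + (0)·(11773) + (1)·(-2355) + (-1)·(-52247) + (2)·(26042) + (0)·(-11574) + (-2)·(50214) + (0)·(14418) = 1548
Base-5 expansion of each c_i:
  c_1 = 2204 = 4·5^0 + 0·5^1 + 3·5^2 + 2·5^3 + 3·5^4
  c_2 = 553 = 3·5^0 + 0·5^1 + 2·5^2 + 4·5^3
  c_3 = 1041 = 1·5^0 + 3·5^1 + 1·5^2 + 3·5^3 + 1·5^4
  c_4 = 2033 = 3·5^0 + 1·5^1 + 1·5^2 + 1·5^3 + 3·5^4
  c_5 = 1973 = 3·5^0 + 4·5^1 + 3·5^2 + 0·5^3 + 3·5^4
  c_6 = 2794 = 4·5^0 + 3·5^1 + 1·5^2 + 2·5^3 + 4·5^4
  c_7 = 710 = 0·5^0 + 2·5^1 + 3·5^2 + 0·5^3 + 1·5^4
  c_8 = 1548 = 3·5^0 + 4·5^1 + 1·5^2 + 2·5^3 + 2·5^4
λ_0 = (4, 3, 1, 3, 3, 4, 0, 3)
λ_1 = (0, 0, 3, 1, 4, 3, 2, 4)
λ_2 = (3, 2, 1, 1, 3, 1, 3, 1)
λ_3 = (2, 4, 3, 1, 0, 2, 0, 2)
λ_4 = (3, 0, 1, 3, 3, 4, 1, 2)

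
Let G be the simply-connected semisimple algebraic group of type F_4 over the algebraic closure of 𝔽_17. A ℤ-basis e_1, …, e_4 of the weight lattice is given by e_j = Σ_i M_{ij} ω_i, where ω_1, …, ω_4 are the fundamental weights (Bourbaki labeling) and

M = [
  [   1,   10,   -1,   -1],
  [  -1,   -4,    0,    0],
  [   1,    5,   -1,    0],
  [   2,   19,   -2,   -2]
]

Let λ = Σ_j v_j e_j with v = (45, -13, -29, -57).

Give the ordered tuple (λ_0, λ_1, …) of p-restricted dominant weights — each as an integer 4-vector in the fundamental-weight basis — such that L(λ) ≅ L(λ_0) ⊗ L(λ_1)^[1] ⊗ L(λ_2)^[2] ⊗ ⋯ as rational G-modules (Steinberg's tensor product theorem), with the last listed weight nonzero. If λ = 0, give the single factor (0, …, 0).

((1, 7, 9, 15),)

Converting to the ω-basis (c_i = row i of M dotted with v = (45, -13, -29, -57)):
  c_1 = (1)·(45) + (10)·(-13) + (-1)·(-29) + (-1)·(-57) = 1
  c_2 = (-1)·(45) + (-4)·(-13) + (0)·(-29) + (0)·(-57) = 7
  c_3 = (1)·(45) + (5)·(-13) + (-1)·(-29) + (0)·(-57) = 9
  c_4 = (2)·(45) + (19)·(-13) + (-2)·(-29) + (-2)·(-57) = 15
Base-17 expansion of each c_i:
  c_1 = 1 = 1·17^0
  c_2 = 7 = 7·17^0
  c_3 = 9 = 9·17^0
  c_4 = 15 = 15·17^0
λ_0 = (1, 7, 9, 15)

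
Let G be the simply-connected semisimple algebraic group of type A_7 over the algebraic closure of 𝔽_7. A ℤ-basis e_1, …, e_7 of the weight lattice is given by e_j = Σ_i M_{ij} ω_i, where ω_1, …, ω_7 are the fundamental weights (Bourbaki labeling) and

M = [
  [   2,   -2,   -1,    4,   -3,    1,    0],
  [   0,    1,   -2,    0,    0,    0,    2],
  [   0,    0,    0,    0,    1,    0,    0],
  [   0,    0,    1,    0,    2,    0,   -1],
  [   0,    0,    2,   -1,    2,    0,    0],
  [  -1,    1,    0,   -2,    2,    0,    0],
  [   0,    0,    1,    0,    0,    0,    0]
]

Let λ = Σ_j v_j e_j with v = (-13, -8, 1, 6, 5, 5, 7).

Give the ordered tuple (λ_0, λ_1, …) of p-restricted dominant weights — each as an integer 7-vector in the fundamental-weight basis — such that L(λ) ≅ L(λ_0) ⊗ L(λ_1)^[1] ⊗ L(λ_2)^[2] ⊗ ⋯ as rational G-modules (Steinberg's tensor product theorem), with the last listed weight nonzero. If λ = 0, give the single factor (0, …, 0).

In the fundamental-weight basis, λ has coordinates c = M·v (v = (-13, -8, 1, 6, 5, 5, 7)):
  c_1 = 2*-13 + -2*-8 + -1*1 + 4*6 + -3*5 + 1*5 + 0*7 = 3
  c_2 = 0*-13 + 1*-8 + -2*1 + 0*6 + 0*5 + 0*5 + 2*7 = 4
  c_3 = 0*-13 + 0*-8 + 0*1 + 0*6 + 1*5 + 0*5 + 0*7 = 5
  c_4 = 0*-13 + 0*-8 + 1*1 + 0*6 + 2*5 + 0*5 + -1*7 = 4
  c_5 = 0*-13 + 0*-8 + 2*1 + -1*6 + 2*5 + 0*5 + 0*7 = 6
  c_6 = -1*-13 + 1*-8 + 0*1 + -2*6 + 2*5 + 0*5 + 0*7 = 3
  c_7 = 0*-13 + 0*-8 + 1*1 + 0*6 + 0*5 + 0*5 + 0*7 = 1
p = 7; digits c_i = Σ_j d_{ij}·7^j, 0 ≤ d_{ij} < 7:
  c_1 = 3 = 3·7^0
  c_2 = 4 = 4·7^0
  c_3 = 5 = 5·7^0
  c_4 = 4 = 4·7^0
  c_5 = 6 = 6·7^0
  c_6 = 3 = 3·7^0
  c_7 = 1 = 1·7^0
λ_0 = (3, 4, 5, 4, 6, 3, 1)

((3, 4, 5, 4, 6, 3, 1),)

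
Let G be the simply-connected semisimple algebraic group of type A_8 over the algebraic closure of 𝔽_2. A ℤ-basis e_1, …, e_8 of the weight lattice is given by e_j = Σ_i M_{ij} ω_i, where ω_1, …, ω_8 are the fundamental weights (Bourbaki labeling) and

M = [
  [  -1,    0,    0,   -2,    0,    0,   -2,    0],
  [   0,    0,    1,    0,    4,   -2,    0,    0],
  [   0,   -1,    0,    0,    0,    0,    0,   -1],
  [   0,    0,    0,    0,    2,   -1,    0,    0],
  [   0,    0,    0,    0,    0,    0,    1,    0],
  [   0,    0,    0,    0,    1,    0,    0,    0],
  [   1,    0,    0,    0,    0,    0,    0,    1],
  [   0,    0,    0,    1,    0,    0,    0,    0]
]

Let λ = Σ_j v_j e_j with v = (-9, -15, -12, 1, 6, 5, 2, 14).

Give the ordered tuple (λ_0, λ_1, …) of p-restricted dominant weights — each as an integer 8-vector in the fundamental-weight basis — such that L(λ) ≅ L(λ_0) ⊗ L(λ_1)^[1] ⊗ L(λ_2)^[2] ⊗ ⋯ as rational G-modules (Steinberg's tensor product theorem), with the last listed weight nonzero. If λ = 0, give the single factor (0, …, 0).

((1, 0, 1, 1, 0, 0, 1, 1), (1, 1, 0, 1, 1, 1, 0, 0), (0, 0, 0, 1, 0, 1, 1, 0))

Change of basis e → ω: c = M·v where v = (-9, -15, -12, 1, 6, 5, 2, 14):
  c_1 = (-1)·(-9) + (0)·(-15) + (0)·(-12) + (-2)·(1) + (0)·(6) + (0)·(5) + (-2)·(2) + (0)·(14) = 3
  c_2 = (0)·(-9) + (0)·(-15) + (1)·(-12) + (0)·(1) + (4)·(6) + (-2)·(5) + (0)·(2) + (0)·(14) = 2
  c_3 = (0)·(-9) + (-1)·(-15) + (0)·(-12) + (0)·(1) + (0)·(6) + (0)·(5) + (0)·(2) + (-1)·(14) = 1
  c_4 = (0)·(-9) + (0)·(-15) + (0)·(-12) + (0)·(1) + (2)·(6) + (-1)·(5) + (0)·(2) + (0)·(14) = 7
  c_5 = (0)·(-9) + (0)·(-15) + (0)·(-12) + (0)·(1) + (0)·(6) + (0)·(5) + (1)·(2) + (0)·(14) = 2
  c_6 = (0)·(-9) + (0)·(-15) + (0)·(-12) + (0)·(1) + (1)·(6) + (0)·(5) + (0)·(2) + (0)·(14) = 6
  c_7 = (1)·(-9) + (0)·(-15) + (0)·(-12) + (0)·(1) + (0)·(6) + (0)·(5) + (0)·(2) + (1)·(14) = 5
  c_8 = (0)·(-9) + (0)·(-15) + (0)·(-12) + (1)·(1) + (0)·(6) + (0)·(5) + (0)·(2) + (0)·(14) = 1
Writing each c_i in base p = 2:
  c_1 = 3 = 1·2^0 + 1·2^1
  c_2 = 2 = 0·2^0 + 1·2^1
  c_3 = 1 = 1·2^0
  c_4 = 7 = 1·2^0 + 1·2^1 + 1·2^2
  c_5 = 2 = 0·2^0 + 1·2^1
  c_6 = 6 = 0·2^0 + 1·2^1 + 1·2^2
  c_7 = 5 = 1·2^0 + 0·2^1 + 1·2^2
  c_8 = 1 = 1·2^0
λ_0 = (1, 0, 1, 1, 0, 0, 1, 1)
λ_1 = (1, 1, 0, 1, 1, 1, 0, 0)
λ_2 = (0, 0, 0, 1, 0, 1, 1, 0)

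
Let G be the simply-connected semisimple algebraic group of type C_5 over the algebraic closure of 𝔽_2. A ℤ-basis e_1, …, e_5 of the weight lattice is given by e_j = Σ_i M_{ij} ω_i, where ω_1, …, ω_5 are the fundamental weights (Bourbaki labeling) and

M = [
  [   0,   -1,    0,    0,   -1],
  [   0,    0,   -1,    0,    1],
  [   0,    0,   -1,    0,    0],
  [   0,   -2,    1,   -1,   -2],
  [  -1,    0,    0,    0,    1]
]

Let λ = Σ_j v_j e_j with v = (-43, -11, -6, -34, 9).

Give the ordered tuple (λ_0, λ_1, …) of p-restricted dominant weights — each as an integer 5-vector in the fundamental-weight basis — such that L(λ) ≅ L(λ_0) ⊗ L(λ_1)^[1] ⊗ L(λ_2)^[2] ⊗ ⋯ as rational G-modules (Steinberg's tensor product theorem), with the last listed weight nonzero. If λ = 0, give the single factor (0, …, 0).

Converting to the ω-basis (c_i = row i of M dotted with v = (-43, -11, -6, -34, 9)):
  c_1 = 0*-43 + -1*-11 + 0*-6 + 0*-34 + -1*9 = 2
  c_2 = 0*-43 + 0*-11 + -1*-6 + 0*-34 + 1*9 = 15
  c_3 = 0*-43 + 0*-11 + -1*-6 + 0*-34 + 0*9 = 6
  c_4 = 0*-43 + -2*-11 + 1*-6 + -1*-34 + -2*9 = 32
  c_5 = -1*-43 + 0*-11 + 0*-6 + 0*-34 + 1*9 = 52
p = 2; digits c_i = Σ_j d_{ij}·2^j, 0 ≤ d_{ij} < 2:
  c_1 = 2 = 0·2^0 + 1·2^1
  c_2 = 15 = 1·2^0 + 1·2^1 + 1·2^2 + 1·2^3
  c_3 = 6 = 0·2^0 + 1·2^1 + 1·2^2
  c_4 = 32 = 0·2^0 + 0·2^1 + 0·2^2 + 0·2^3 + 0·2^4 + 1·2^5
  c_5 = 52 = 0·2^0 + 0·2^1 + 1·2^2 + 0·2^3 + 1·2^4 + 1·2^5
p-restricted factor λ_0 = (0, 1, 0, 0, 0)
p-restricted factor λ_1 = (1, 1, 1, 0, 0)
p-restricted factor λ_2 = (0, 1, 1, 0, 1)
p-restricted factor λ_3 = (0, 1, 0, 0, 0)
p-restricted factor λ_4 = (0, 0, 0, 0, 1)
p-restricted factor λ_5 = (0, 0, 0, 1, 1)

((0, 1, 0, 0, 0), (1, 1, 1, 0, 0), (0, 1, 1, 0, 1), (0, 1, 0, 0, 0), (0, 0, 0, 0, 1), (0, 0, 0, 1, 1))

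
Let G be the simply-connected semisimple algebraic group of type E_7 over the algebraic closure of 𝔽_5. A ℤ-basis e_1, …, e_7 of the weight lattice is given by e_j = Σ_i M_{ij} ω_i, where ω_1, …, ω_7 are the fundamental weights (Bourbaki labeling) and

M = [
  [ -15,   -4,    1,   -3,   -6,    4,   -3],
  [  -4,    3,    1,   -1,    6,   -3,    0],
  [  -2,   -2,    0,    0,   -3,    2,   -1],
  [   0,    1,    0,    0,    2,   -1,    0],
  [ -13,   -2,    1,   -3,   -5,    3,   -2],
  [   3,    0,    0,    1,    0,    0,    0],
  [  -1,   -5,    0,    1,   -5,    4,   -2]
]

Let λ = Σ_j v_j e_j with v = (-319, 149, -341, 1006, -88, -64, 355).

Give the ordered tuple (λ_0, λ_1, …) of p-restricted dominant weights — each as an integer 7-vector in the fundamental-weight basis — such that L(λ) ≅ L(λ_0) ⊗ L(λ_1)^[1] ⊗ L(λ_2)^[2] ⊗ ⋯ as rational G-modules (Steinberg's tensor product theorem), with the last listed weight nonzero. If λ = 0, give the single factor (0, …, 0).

((2, 0, 1, 2, 3, 4, 4), (2, 3, 4, 2, 0, 4, 0), (1, 1, 4, 1, 1, 1, 2))

Change of basis e → ω: c = M·v where v = (-319, 149, -341, 1006, -88, -64, 355):
  c_1 = (-15)·(-319) + (-4)·(149) + (1)·(-341) + (-3)·(1006) + (-6)·(-88) + (4)·(-64) + (-3)·(355) = 37
  c_2 = (-4)·(-319) + (3)·(149) + (1)·(-341) + (-1)·(1006) + (6)·(-88) + (-3)·(-64) + (0)·(355) = 40
  c_3 = (-2)·(-319) + (-2)·(149) + (0)·(-341) + (0)·(1006) + (-3)·(-88) + (2)·(-64) + (-1)·(355) = 121
  c_4 = (0)·(-319) + (1)·(149) + (0)·(-341) + (0)·(1006) + (2)·(-88) + (-1)·(-64) + (0)·(355) = 37
  c_5 = (-13)·(-319) + (-2)·(149) + (1)·(-341) + (-3)·(1006) + (-5)·(-88) + (3)·(-64) + (-2)·(355) = 28
  c_6 = (3)·(-319) + (0)·(149) + (0)·(-341) + (1)·(1006) + (0)·(-88) + (0)·(-64) + (0)·(355) = 49
  c_7 = (-1)·(-319) + (-5)·(149) + (0)·(-341) + (1)·(1006) + (-5)·(-88) + (4)·(-64) + (-2)·(355) = 54
Base-5 expansion of each c_i:
  c_1 = 37 = 2·5^0 + 2·5^1 + 1·5^2
  c_2 = 40 = 0·5^0 + 3·5^1 + 1·5^2
  c_3 = 121 = 1·5^0 + 4·5^1 + 4·5^2
  c_4 = 37 = 2·5^0 + 2·5^1 + 1·5^2
  c_5 = 28 = 3·5^0 + 0·5^1 + 1·5^2
  c_6 = 49 = 4·5^0 + 4·5^1 + 1·5^2
  c_7 = 54 = 4·5^0 + 0·5^1 + 2·5^2
p-restricted factor λ_0 = (2, 0, 1, 2, 3, 4, 4)
p-restricted factor λ_1 = (2, 3, 4, 2, 0, 4, 0)
p-restricted factor λ_2 = (1, 1, 4, 1, 1, 1, 2)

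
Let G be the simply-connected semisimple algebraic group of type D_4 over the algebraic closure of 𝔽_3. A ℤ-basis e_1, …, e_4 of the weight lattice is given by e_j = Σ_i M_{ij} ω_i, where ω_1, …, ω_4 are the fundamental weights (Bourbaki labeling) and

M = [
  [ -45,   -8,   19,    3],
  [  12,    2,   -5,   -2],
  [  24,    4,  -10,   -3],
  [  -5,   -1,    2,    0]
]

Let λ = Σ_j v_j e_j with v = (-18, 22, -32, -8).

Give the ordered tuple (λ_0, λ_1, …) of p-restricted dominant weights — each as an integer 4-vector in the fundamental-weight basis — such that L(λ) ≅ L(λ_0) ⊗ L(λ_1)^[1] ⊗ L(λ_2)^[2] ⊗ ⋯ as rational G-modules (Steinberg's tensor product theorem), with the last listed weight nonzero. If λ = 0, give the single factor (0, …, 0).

In the fundamental-weight basis, λ has coordinates c = M·v (v = (-18, 22, -32, -8)):
  c_1 = (-45)·(-18) + (-8)·(22) + (19)·(-32) + (3)·(-8) = 2
  c_2 = (12)·(-18) + 2·22 + (-5)·(-32) + (-2)·(-8) = 4
  c_3 = (24)·(-18) + 4·22 + (-10)·(-32) + (-3)·(-8) = 0
  c_4 = (-5)·(-18) + (-1)·(22) + (2)·(-32) + (0)·(-8) = 4
Base-3 expansion of each c_i:
  c_1 = 2 = 2·3^0
  c_2 = 4 = 1·3^0 + 1·3^1
  c_3 = 0
  c_4 = 4 = 1·3^0 + 1·3^1
Factor λ_0 = (2, 1, 0, 1)
Factor λ_1 = (0, 1, 0, 1)

((2, 1, 0, 1), (0, 1, 0, 1))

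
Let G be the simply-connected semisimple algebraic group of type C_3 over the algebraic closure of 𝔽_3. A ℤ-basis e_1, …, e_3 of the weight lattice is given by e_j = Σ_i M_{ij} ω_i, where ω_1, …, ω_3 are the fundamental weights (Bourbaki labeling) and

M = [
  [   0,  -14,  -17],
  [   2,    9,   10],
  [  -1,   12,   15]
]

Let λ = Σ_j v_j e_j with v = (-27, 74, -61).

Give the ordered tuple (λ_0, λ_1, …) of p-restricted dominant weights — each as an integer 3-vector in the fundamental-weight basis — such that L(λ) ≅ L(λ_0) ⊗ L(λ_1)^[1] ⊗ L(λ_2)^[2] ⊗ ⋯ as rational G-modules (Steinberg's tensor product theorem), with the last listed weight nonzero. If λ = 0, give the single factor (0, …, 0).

In the fundamental-weight basis, λ has coordinates c = M·v (v = (-27, 74, -61)):
  c_1 = (0)·(-27) + (-14)·(74) + (-17)·(-61) = 1
  c_2 = (2)·(-27) + 9·74 + (10)·(-61) = 2
  c_3 = (-1)·(-27) + 12·74 + (15)·(-61) = 0
Expand coordinatewise in base 3:
  c_1 = 1 = 1·3^0
  c_2 = 2 = 2·3^0
  c_3 = 0
λ_0 = (1, 2, 0)

((1, 2, 0),)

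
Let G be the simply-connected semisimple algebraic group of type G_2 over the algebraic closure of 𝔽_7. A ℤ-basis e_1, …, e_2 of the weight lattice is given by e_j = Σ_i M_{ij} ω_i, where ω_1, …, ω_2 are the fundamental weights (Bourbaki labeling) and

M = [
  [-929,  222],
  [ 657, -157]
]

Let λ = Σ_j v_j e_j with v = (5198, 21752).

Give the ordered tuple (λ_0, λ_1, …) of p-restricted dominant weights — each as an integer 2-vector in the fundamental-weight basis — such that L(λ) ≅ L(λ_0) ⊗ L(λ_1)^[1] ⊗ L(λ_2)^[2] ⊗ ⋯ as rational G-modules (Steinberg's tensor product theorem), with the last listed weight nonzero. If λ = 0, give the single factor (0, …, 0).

In the fundamental-weight basis, λ has coordinates c = M·v (v = (5198, 21752)):
  c_1 = (-929)·(5198) + (222)·(21752) = 2
  c_2 = (657)·(5198) + (-157)·(21752) = 22
Base-7 expansion of each c_i:
  c_1 = 2 = 2·7^0
  c_2 = 22 = 1·7^0 + 3·7^1
p-restricted factor λ_0 = (2, 1)
p-restricted factor λ_1 = (0, 3)

((2, 1), (0, 3))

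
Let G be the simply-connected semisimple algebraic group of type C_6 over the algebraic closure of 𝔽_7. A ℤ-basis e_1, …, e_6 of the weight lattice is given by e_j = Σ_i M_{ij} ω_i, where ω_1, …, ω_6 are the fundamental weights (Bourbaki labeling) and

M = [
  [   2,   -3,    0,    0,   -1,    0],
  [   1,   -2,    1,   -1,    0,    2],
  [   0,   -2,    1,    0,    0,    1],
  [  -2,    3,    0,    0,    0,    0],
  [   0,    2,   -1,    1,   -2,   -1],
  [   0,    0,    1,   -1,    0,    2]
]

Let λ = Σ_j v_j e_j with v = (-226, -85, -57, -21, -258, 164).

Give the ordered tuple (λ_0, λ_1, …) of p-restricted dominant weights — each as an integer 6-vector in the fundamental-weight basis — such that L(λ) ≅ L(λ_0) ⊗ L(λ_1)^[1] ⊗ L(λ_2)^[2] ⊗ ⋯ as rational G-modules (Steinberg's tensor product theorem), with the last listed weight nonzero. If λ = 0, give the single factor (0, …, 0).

((5, 5, 4, 1, 1, 5), (1, 5, 4, 0, 3, 6), (1, 4, 5, 4, 4, 5))

In the fundamental-weight basis, λ has coordinates c = M·v (v = (-226, -85, -57, -21, -258, 164)):
  c_1 = (2)·(-226) + (-3)·(-85) + (0)·(-57) + (0)·(-21) + (-1)·(-258) + 0·164 = 61
  c_2 = (1)·(-226) + (-2)·(-85) + (1)·(-57) + (-1)·(-21) + (0)·(-258) + 2·164 = 236
  c_3 = (0)·(-226) + (-2)·(-85) + (1)·(-57) + (0)·(-21) + (0)·(-258) + 1·164 = 277
  c_4 = (-2)·(-226) + (3)·(-85) + (0)·(-57) + (0)·(-21) + (0)·(-258) + 0·164 = 197
  c_5 = (0)·(-226) + (2)·(-85) + (-1)·(-57) + (1)·(-21) + (-2)·(-258) + (-1)·(164) = 218
  c_6 = (0)·(-226) + (0)·(-85) + (1)·(-57) + (-1)·(-21) + (0)·(-258) + 2·164 = 292
Base-7 expansion of each c_i:
  c_1 = 61 = 5·7^0 + 1·7^1 + 1·7^2
  c_2 = 236 = 5·7^0 + 5·7^1 + 4·7^2
  c_3 = 277 = 4·7^0 + 4·7^1 + 5·7^2
  c_4 = 197 = 1·7^0 + 0·7^1 + 4·7^2
  c_5 = 218 = 1·7^0 + 3·7^1 + 4·7^2
  c_6 = 292 = 5·7^0 + 6·7^1 + 5·7^2
p-restricted factor λ_0 = (5, 5, 4, 1, 1, 5)
p-restricted factor λ_1 = (1, 5, 4, 0, 3, 6)
p-restricted factor λ_2 = (1, 4, 5, 4, 4, 5)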